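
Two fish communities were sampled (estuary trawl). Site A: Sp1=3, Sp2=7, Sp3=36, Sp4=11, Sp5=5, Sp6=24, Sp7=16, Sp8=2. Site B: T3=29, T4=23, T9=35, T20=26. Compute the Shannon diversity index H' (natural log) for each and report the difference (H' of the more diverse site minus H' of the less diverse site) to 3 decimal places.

0.363

Site A: N=104, proportions 0.02885, 0.06731, 0.34615, 0.10577, 0.04808, 0.23077, 0.15385, 0.01923, giving H' = 1.73700 (working shown to 5 dp, full precision carried).
Site B: N=113, proportions 0.25664, 0.20354, 0.30973, 0.23009, giving H' = 1.37415.
Difference = |1.73700 − 1.37415| = 0.36285, i.e. 0.363 to 3 decimal places.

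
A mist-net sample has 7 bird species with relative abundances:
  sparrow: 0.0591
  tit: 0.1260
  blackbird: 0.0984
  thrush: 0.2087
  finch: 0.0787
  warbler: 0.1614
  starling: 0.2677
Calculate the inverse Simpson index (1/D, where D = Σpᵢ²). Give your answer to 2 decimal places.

D = 0.0591² + 0.126² + 0.0984² + 0.2087² + 0.0787² + 0.1614² + 0.2677² = 0.003493 + 0.015876 + 0.009683 + 0.043556 + 0.006194 + 0.026050 + 0.071663 = 0.176514 (working shown to 6 dp, full precision carried).
So 1/D = 5.6653, i.e. 5.67 to 2 decimal places.

5.67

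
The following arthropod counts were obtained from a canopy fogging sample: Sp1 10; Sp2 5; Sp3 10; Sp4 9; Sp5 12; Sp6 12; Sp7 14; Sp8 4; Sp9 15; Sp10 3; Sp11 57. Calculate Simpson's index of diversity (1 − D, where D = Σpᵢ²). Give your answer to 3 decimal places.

0.812

Total N = 10+5+10+9+12+12+14+4+15+3+57 = 151, so the proportions are 0.06623, 0.03311, 0.06623, 0.0596, 0.07947, 0.07947, 0.09272, 0.02649, 0.09934, 0.01987, 0.37748 (working shown to 5 dp, full precision carried).
D = 0.06623² + 0.03311² + 0.06623² + 0.0596² + 0.07947² + 0.07947² + 0.09272² + 0.02649² + 0.09934² + 0.01987² + 0.37748² = 0.00439 + 0.00110 + 0.00439 + 0.00355 + 0.00632 + 0.00632 + 0.00860 + 0.00070 + 0.00987 + 0.00039 + 0.14249 = 0.18811.
So 1 − D = 0.81189, i.e. 0.812 to 3 decimal places.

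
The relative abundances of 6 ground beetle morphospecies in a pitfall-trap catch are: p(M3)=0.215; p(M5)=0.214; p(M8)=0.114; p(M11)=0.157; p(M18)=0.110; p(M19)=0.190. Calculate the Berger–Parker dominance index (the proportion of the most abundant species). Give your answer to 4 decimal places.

The largest proportion is 0.215, i.e. d = 0.2150 to 4 decimal places.

0.2150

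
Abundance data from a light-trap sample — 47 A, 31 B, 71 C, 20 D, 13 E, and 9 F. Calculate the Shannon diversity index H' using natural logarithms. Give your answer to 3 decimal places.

Total N = 47+31+71+20+13+9 = 191, so the proportions are 0.24607, 0.1623, 0.37173, 0.10471, 0.06806, 0.04712 (working shown to 5 dp, full precision carried).
Each pᵢ ln pᵢ term: 0.24607×(-1.40213)=-0.34503, 0.1623×(-1.81829)=-0.29511, 0.37173×(-0.98959)=-0.36786, 0.10471×(-2.25654)=-0.23629, 0.06806×(-2.68732)=-0.18291, 0.04712×(-3.05505)=-0.14396.
Sum = -1.57115, so H' = 1.571.

1.571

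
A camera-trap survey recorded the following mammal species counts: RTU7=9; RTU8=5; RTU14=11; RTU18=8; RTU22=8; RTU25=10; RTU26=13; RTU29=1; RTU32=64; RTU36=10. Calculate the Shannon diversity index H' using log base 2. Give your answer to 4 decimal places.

Total N = 9+5+11+8+8+10+13+1+64+10 = 139, so the proportions are 0.064748, 0.035971, 0.079137, 0.057554, 0.057554, 0.071942, 0.093525, 0.007194, 0.460432, 0.071942 (working shown to 6 dp, full precision carried).
Each pᵢ log₂ pᵢ term: 0.064748×(-3.949016)=-0.255692, 0.035971×(-4.797013)=-0.172554, 0.079137×(-3.659509)=-0.289601, 0.057554×(-4.118941)=-0.237061, 0.057554×(-4.118941)=-0.237061, 0.071942×(-3.797013)=-0.273166, 0.093525×(-3.418501)=-0.319716, 0.007194×(-7.118941)=-0.051215, 0.460432×(-1.118941)=-0.515196, 0.071942×(-3.797013)=-0.273166.
Sum = -2.624430, so H' = 2.6244.

2.6244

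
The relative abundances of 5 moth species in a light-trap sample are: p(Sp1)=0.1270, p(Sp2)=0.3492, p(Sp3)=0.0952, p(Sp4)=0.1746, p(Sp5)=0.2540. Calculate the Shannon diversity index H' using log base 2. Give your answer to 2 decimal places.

Each pᵢ log₂ pᵢ term (working shown to 4 dp, full precision carried): 0.127×(-2.9771)=-0.3781, 0.3492×(-1.5179)=-0.5300, 0.0952×(-3.3929)=-0.3230, 0.1746×(-2.5179)=-0.4396, 0.254×(-1.9771)=-0.5022.
Sum = -2.1729, so H' = 2.17.

2.17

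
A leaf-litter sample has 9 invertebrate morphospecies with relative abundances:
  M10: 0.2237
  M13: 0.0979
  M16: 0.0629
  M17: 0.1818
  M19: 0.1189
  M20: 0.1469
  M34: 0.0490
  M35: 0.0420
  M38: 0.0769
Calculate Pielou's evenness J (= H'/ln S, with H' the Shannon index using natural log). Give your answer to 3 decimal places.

H' = −Σ pᵢ ln pᵢ = −((-0.33498) + (-0.22750) + (-0.17399) + (-0.30994) + (-0.25319) + (-0.28175) + (-0.14778) + (-0.13314) + (-0.19727)) = 2.05956 (working shown to 5 dp, full precision carried).
With S = 9 species, ln S = 2.19722, so J = 2.05956/2.19722 = 0.93734, i.e. 0.937 to 3 decimal places.

0.937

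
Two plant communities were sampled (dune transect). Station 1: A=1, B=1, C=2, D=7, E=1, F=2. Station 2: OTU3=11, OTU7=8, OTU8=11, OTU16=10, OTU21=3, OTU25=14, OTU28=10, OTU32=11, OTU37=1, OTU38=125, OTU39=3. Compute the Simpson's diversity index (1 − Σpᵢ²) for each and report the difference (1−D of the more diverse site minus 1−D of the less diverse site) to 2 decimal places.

0.08

Station 1: N=14, proportions 0.0714, 0.0714, 0.1429, 0.5, 0.0714, 0.1429, giving 1−D = 0.6939 (working shown to 4 dp, full precision carried).
Station 2: N=207, proportions 0.0531, 0.0386, 0.0531, 0.0483, 0.0145, 0.0676, 0.0483, 0.0531, 0.0048, 0.6039, 0.0145, giving 1−D = 0.6157.
Difference = |0.6939 − 0.6157| = 0.0782, i.e. 0.08 to 2 decimal places.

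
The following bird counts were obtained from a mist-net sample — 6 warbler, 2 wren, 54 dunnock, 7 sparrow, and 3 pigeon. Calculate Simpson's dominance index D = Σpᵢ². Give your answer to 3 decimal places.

Total N = 6+2+54+7+3 = 72, so the proportions are 0.08333, 0.02778, 0.75, 0.09722, 0.04167 (working shown to 5 dp, full precision carried).
D = 0.08333² + 0.02778² + 0.75² + 0.09722² + 0.04167² = 0.00694 + 0.00077 + 0.56250 + 0.00945 + 0.00174 = 0.58140.
To 3 decimal places, D = 0.581.

0.581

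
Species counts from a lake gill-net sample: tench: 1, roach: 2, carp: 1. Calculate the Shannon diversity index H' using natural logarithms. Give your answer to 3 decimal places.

1.040

Total N = 1+2+1 = 4, so the proportions are 0.25, 0.5, 0.25 (working shown to 5 dp, full precision carried).
Each pᵢ ln pᵢ term: 0.25×(-1.38629)=-0.34657, 0.5×(-0.69315)=-0.34657, 0.25×(-1.38629)=-0.34657.
Sum = -1.03972, so H' = 1.040.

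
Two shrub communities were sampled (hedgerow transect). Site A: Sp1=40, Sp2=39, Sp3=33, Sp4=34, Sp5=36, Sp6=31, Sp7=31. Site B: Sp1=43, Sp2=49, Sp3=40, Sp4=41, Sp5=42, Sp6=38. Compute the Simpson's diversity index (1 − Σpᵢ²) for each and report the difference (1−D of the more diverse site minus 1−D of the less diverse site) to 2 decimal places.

Site A: N=244, proportions 0.1639, 0.1598, 0.1352, 0.1393, 0.1475, 0.127, 0.127, giving 1−D = 0.8558 (working shown to 4 dp, full precision carried).
Site B: N=253, proportions 0.17, 0.1937, 0.1581, 0.1621, 0.166, 0.1502, giving 1−D = 0.8322.
Difference = |0.8558 − 0.8322| = 0.0236, i.e. 0.02 to 2 decimal places.

0.02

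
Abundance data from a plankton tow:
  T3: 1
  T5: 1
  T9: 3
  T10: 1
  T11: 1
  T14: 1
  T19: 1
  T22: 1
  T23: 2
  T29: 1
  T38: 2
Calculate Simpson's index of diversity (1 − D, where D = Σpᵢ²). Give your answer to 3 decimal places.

Total N = 1+1+3+1+1+1+1+1+2+1+2 = 15, so the proportions are 0.06667, 0.06667, 0.2, 0.06667, 0.06667, 0.06667, 0.06667, 0.06667, 0.13333, 0.06667, 0.13333 (working shown to 5 dp, full precision carried).
D = 0.06667² + 0.06667² + 0.2² + 0.06667² + 0.06667² + 0.06667² + 0.06667² + 0.06667² + 0.13333² + 0.06667² + 0.13333² = 0.00444 + 0.00444 + 0.04000 + 0.00444 + 0.00444 + 0.00444 + 0.00444 + 0.00444 + 0.01778 + 0.00444 + 0.01778 = 0.11111.
So 1 − D = 0.88889, i.e. 0.889 to 3 decimal places.

0.889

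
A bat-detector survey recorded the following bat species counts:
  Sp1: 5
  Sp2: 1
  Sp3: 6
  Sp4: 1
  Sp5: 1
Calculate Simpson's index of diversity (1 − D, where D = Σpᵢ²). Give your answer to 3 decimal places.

Total N = 5+1+6+1+1 = 14, so the proportions are 0.35714, 0.07143, 0.42857, 0.07143, 0.07143 (working shown to 5 dp, full precision carried).
D = 0.35714² + 0.07143² + 0.42857² + 0.07143² + 0.07143² = 0.12755 + 0.00510 + 0.18367 + 0.00510 + 0.00510 = 0.32653.
So 1 − D = 0.67347, i.e. 0.673 to 3 decimal places.

0.673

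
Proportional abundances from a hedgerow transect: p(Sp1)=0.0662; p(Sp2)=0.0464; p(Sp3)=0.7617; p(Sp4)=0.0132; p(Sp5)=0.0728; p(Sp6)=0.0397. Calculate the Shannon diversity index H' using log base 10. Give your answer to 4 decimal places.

Each pᵢ log₁₀ pᵢ term (working shown to 6 dp, full precision carried): 0.0662×(-1.179142)=-0.078059, 0.0464×(-1.333482)=-0.061874, 0.7617×(-0.118216)=-0.090045, 0.0132×(-1.879426)=-0.024808, 0.0728×(-1.137869)=-0.082837, 0.0397×(-1.401209)=-0.055628.
Sum = -0.393251, so H' = 0.3933.

0.3933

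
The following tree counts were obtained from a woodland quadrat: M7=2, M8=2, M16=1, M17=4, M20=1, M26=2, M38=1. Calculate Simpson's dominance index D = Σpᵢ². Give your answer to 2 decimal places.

Total N = 2+2+1+4+1+2+1 = 13, so the proportions are 0.1538, 0.1538, 0.0769, 0.3077, 0.0769, 0.1538, 0.0769 (working shown to 4 dp, full precision carried).
D = 0.1538² + 0.1538² + 0.0769² + 0.3077² + 0.0769² + 0.1538² + 0.0769² = 0.0237 + 0.0237 + 0.0059 + 0.0947 + 0.0059 + 0.0237 + 0.0059 = 0.1834.
To 2 decimal places, D = 0.18.

0.18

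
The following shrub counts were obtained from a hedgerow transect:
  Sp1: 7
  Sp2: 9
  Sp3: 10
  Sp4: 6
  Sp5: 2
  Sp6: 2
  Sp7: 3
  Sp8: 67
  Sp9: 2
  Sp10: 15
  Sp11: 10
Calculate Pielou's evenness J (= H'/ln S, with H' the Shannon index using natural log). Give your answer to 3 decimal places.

0.723

Total N = 7+9+10+6+2+2+3+67+2+15+10 = 133, so the proportions are 0.05263, 0.06767, 0.07519, 0.04511, 0.01504, 0.01504, 0.02256, 0.50376, 0.01504, 0.11278, 0.07519 (working shown to 5 dp, full precision carried).
H' = −Σ pᵢ ln pᵢ = −((-0.15497) + (-0.18224) + (-0.19457) + (-0.13979) + (-0.06312) + (-0.06312) + (-0.08553) + (-0.34541) + (-0.06312) + (-0.24612) + (-0.19457)) = 1.73254.
With S = 11 species, ln S = 2.39790, so J = 1.73254/2.39790 = 0.72253, i.e. 0.723 to 3 decimal places.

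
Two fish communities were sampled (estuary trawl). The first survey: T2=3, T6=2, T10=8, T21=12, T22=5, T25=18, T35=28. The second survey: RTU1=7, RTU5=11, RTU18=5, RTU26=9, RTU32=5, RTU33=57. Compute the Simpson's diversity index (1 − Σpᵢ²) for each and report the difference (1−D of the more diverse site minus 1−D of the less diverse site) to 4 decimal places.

The first survey: N=76, proportions 0.0394737, 0.0263158, 0.1052632, 0.1578947, 0.0657895, 0.2368421, 0.3684211, giving 1−D = 0.7655817 (working shown to 7 dp, full precision carried).
The second survey: N=94, proportions 0.0744681, 0.1170213, 0.0531915, 0.0957447, 0.0531915, 0.606383, giving 1−D = 0.5982345.
Difference = |0.7655817 − 0.5982345| = 0.1673472, i.e. 0.1673 to 4 decimal places.

0.1673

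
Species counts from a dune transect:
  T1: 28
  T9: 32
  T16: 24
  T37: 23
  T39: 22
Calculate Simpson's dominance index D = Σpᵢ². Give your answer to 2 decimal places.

Total N = 28+32+24+23+22 = 129, so the proportions are 0.2171, 0.2481, 0.186, 0.1783, 0.1705 (working shown to 4 dp, full precision carried).
D = 0.2171² + 0.2481² + 0.186² + 0.1783² + 0.1705² = 0.0471 + 0.0615 + 0.0346 + 0.0318 + 0.0291 = 0.2041.
To 2 decimal places, D = 0.20.

0.20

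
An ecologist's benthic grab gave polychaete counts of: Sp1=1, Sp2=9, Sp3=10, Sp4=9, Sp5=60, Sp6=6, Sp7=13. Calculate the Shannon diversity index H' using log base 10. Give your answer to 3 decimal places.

Total N = 1+9+10+9+60+6+13 = 108, so the proportions are 0.00926, 0.08333, 0.09259, 0.08333, 0.55556, 0.05556, 0.12037 (working shown to 5 dp, full precision carried).
Each pᵢ log₁₀ pᵢ term: 0.00926×(-2.03342)=-0.01883, 0.08333×(-1.07918)=-0.08993, 0.09259×(-1.03342)=-0.09569, 0.08333×(-1.07918)=-0.08993, 0.55556×(-0.25527)=-0.14182, 0.05556×(-1.25527)=-0.06974, 0.12037×(-0.91948)=-0.11068.
Sum = -0.61661, so H' = 0.617.

0.617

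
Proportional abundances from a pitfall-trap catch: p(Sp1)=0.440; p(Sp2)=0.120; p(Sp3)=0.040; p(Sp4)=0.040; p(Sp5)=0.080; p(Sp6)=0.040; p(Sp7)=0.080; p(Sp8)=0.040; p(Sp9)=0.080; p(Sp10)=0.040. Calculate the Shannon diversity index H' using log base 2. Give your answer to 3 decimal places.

2.692

Each pᵢ log₂ pᵢ term (working shown to 5 dp, full precision carried): 0.44×(-1.18442)=-0.52115, 0.12×(-3.05889)=-0.36707, 0.04×(-4.64386)=-0.18575, 0.04×(-4.64386)=-0.18575, 0.08×(-3.64386)=-0.29151, 0.04×(-4.64386)=-0.18575, 0.08×(-3.64386)=-0.29151, 0.04×(-4.64386)=-0.18575, 0.08×(-3.64386)=-0.29151, 0.04×(-4.64386)=-0.18575.
Sum = -2.69151, so H' = 2.692.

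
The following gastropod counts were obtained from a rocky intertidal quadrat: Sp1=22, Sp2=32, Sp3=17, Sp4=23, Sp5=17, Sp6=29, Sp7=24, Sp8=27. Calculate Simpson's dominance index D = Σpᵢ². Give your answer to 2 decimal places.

Total N = 22+32+17+23+17+29+24+27 = 191, so the proportions are 0.1152, 0.1675, 0.089, 0.1204, 0.089, 0.1518, 0.1257, 0.1414 (working shown to 4 dp, full precision carried).
D = 0.1152² + 0.1675² + 0.089² + 0.1204² + 0.089² + 0.1518² + 0.1257² + 0.1414² = 0.0133 + 0.0281 + 0.0079 + 0.0145 + 0.0079 + 0.0231 + 0.0158 + 0.0200 = 0.1305.
To 2 decimal places, D = 0.13.

0.13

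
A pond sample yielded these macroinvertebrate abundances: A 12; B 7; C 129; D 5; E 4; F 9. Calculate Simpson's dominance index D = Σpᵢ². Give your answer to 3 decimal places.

Total N = 12+7+129+5+4+9 = 166, so the proportions are 0.07229, 0.04217, 0.77711, 0.03012, 0.0241, 0.05422 (working shown to 5 dp, full precision carried).
D = 0.07229² + 0.04217² + 0.77711² + 0.03012² + 0.0241² + 0.05422² = 0.00523 + 0.00178 + 0.60390 + 0.00091 + 0.00058 + 0.00294 = 0.61533.
To 3 decimal places, D = 0.615.

0.615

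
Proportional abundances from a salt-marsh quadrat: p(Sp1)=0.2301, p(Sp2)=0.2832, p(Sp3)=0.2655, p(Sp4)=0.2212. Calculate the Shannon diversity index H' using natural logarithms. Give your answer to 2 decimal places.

1.38

Each pᵢ ln pᵢ term (working shown to 4 dp, full precision carried): 0.2301×(-1.4692)=-0.3381, 0.2832×(-1.2616)=-0.3573, 0.2655×(-1.3261)=-0.3521, 0.2212×(-1.5087)=-0.3337.
Sum = -1.3812, so H' = 1.38.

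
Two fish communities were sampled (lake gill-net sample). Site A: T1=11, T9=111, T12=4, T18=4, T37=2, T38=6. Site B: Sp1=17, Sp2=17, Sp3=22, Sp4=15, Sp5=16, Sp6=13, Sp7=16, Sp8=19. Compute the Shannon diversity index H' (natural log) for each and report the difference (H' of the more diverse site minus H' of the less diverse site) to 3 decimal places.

1.289

Site A: N=138, proportions 0.07971, 0.80435, 0.02899, 0.02899, 0.01449, 0.04348, giving H' = 0.77970 (working shown to 5 dp, full precision carried).
Site B: N=135, proportions 0.12593, 0.12593, 0.16296, 0.11111, 0.11852, 0.0963, 0.11852, 0.14074, giving H' = 2.06850.
Difference = |0.77970 − 2.06850| = 1.28880, i.e. 1.289 to 3 decimal places.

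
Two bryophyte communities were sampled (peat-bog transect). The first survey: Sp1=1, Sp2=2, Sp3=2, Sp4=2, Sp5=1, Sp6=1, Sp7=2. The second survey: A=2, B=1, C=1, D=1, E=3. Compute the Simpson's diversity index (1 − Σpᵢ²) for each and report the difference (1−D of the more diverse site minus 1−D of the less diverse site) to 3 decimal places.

0.093

The first survey: N=11, proportions 0.09091, 0.18182, 0.18182, 0.18182, 0.09091, 0.09091, 0.18182, giving 1−D = 0.84298 (working shown to 5 dp, full precision carried).
The second survey: N=8, proportions 0.25, 0.125, 0.125, 0.125, 0.375, giving 1−D = 0.75000.
Difference = |0.84298 − 0.75000| = 0.09298, i.e. 0.093 to 3 decimal places.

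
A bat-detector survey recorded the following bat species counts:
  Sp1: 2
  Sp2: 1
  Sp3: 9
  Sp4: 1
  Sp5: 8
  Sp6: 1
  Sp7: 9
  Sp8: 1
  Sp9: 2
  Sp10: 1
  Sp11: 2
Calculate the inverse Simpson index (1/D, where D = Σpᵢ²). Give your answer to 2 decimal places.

5.63

Total N = 2+1+9+1+8+1+9+1+2+1+2 = 37, so the proportions are 0.054054, 0.027027, 0.243243, 0.027027, 0.216216, 0.027027, 0.243243, 0.027027, 0.054054, 0.027027, 0.054054 (working shown to 6 dp, full precision carried).
D = 0.054054² + 0.027027² + 0.243243² + 0.027027² + 0.216216² + 0.027027² + 0.243243² + 0.027027² + 0.054054² + 0.027027² + 0.054054² = 0.002922 + 0.000730 + 0.059167 + 0.000730 + 0.046749 + 0.000730 + 0.059167 + 0.000730 + 0.002922 + 0.000730 + 0.002922 = 0.177502.
So 1/D = 5.6337, i.e. 5.63 to 2 decimal places.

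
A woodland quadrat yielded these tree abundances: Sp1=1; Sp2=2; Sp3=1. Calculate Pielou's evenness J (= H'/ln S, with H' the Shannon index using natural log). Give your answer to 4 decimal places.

Total N = 1+2+1 = 4, so the proportions are 0.25, 0.5, 0.25 (working shown to 6 dp, full precision carried).
H' = −Σ pᵢ ln pᵢ = −((-0.346574) + (-0.346574) + (-0.346574)) = 1.039721.
With S = 3 species, ln S = 1.098612, so J = 1.039721/1.098612 = 0.946395, i.e. 0.9464 to 4 decimal places.

0.9464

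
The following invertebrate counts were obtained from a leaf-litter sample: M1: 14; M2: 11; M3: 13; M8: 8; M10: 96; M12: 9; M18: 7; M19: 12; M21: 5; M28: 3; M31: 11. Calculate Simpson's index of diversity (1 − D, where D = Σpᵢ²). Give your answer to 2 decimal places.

0.71

Total N = 14+11+13+8+96+9+7+12+5+3+11 = 189, so the proportions are 0.0741, 0.0582, 0.0688, 0.0423, 0.5079, 0.0476, 0.037, 0.0635, 0.0265, 0.0159, 0.0582 (working shown to 4 dp, full precision carried).
D = 0.0741² + 0.0582² + 0.0688² + 0.0423² + 0.5079² + 0.0476² + 0.037² + 0.0635² + 0.0265² + 0.0159² + 0.0582² = 0.0055 + 0.0034 + 0.0047 + 0.0018 + 0.2580 + 0.0023 + 0.0014 + 0.0040 + 0.0007 + 0.0003 + 0.0034 = 0.2854.
So 1 − D = 0.7146, i.e. 0.71 to 2 decimal places.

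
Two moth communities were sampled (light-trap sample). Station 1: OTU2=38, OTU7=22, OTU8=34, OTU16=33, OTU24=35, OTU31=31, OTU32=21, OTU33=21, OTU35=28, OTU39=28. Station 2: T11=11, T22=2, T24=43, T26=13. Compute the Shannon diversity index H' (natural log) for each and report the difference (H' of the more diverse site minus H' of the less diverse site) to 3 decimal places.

Station 1: N=291, proportions 0.130584, 0.075601, 0.116838, 0.113402, 0.120275, 0.106529, 0.072165, 0.072165, 0.09622, 0.09622, giving H' = 2.281995 (working shown to 6 dp, full precision carried).
Station 2: N=69, proportions 0.15942, 0.028986, 0.623188, 0.188406, giving H' = 1.004554.
Difference = |2.281995 − 1.004554| = 1.277441, i.e. 1.277 to 3 decimal places.

1.277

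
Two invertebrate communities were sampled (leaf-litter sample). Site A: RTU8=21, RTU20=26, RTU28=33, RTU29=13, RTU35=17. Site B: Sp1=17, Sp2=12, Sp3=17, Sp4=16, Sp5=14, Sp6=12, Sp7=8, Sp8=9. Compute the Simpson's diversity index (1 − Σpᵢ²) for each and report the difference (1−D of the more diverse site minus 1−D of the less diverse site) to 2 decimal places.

0.09

Site A: N=110, proportions 0.1909, 0.2364, 0.3, 0.1182, 0.1545, giving 1−D = 0.7798 (working shown to 4 dp, full precision carried).
Site B: N=105, proportions 0.1619, 0.1143, 0.1619, 0.1524, 0.1333, 0.1143, 0.0762, 0.0857, giving 1−D = 0.8673.
Difference = |0.7798 − 0.8673| = 0.0875, i.e. 0.09 to 2 decimal places.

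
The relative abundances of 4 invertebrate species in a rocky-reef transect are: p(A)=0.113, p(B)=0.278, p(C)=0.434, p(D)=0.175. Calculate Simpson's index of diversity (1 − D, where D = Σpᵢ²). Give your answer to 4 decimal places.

0.6910

D = 0.113² + 0.278² + 0.434² + 0.175² = 0.012769 + 0.077284 + 0.188356 + 0.030625 = 0.309034 (working shown to 6 dp, full precision carried).
So 1 − D = 0.690966, i.e. 0.6910 to 4 decimal places.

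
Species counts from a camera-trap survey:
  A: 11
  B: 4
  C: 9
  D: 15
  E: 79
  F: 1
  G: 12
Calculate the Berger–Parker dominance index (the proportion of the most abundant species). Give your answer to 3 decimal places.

0.603

Total N = 11+4+9+15+79+1+12 = 131, so the proportions are 0.08397, 0.03053, 0.0687, 0.1145, 0.60305, 0.00763, 0.0916 (working shown to 5 dp, full precision carried).
The largest proportion is 0.60305, i.e. d = 0.603 to 3 decimal places.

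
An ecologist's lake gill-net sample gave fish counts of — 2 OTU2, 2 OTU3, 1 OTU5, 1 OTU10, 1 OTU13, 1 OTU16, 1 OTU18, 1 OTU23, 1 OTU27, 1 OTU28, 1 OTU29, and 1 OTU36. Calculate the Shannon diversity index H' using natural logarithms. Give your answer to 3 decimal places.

2.441

Total N = 2+2+1+1+1+1+1+1+1+1+1+1 = 14, so the proportions are 0.14286, 0.14286, 0.07143, 0.07143, 0.07143, 0.07143, 0.07143, 0.07143, 0.07143, 0.07143, 0.07143, 0.07143 (working shown to 5 dp, full precision carried).
Each pᵢ ln pᵢ term: 0.14286×(-1.94591)=-0.27799, 0.14286×(-1.94591)=-0.27799, 0.07143×(-2.63906)=-0.18850, 0.07143×(-2.63906)=-0.18850, 0.07143×(-2.63906)=-0.18850, 0.07143×(-2.63906)=-0.18850, 0.07143×(-2.63906)=-0.18850, 0.07143×(-2.63906)=-0.18850, 0.07143×(-2.63906)=-0.18850, 0.07143×(-2.63906)=-0.18850, 0.07143×(-2.63906)=-0.18850, 0.07143×(-2.63906)=-0.18850.
Sum = -2.44102, so H' = 2.441.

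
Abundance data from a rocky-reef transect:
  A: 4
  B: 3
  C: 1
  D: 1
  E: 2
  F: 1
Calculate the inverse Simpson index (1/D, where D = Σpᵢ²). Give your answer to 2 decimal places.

Total N = 4+3+1+1+2+1 = 12, so the proportions are 0.333333, 0.25, 0.083333, 0.083333, 0.166667, 0.083333 (working shown to 6 dp, full precision carried).
D = 0.333333² + 0.25² + 0.083333² + 0.083333² + 0.166667² + 0.083333² = 0.111111 + 0.062500 + 0.006944 + 0.006944 + 0.027778 + 0.006944 = 0.222222.
So 1/D = 4.5000, i.e. 4.50 to 2 decimal places.

4.50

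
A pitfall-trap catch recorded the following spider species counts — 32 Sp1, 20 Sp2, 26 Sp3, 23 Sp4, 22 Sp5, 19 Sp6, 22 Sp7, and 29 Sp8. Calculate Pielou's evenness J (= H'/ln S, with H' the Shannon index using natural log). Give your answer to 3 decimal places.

Total N = 32+20+26+23+22+19+22+29 = 193, so the proportions are 0.1658, 0.10363, 0.13472, 0.11917, 0.11399, 0.09845, 0.11399, 0.15026 (working shown to 5 dp, full precision carried).
H' = −Σ pᵢ ln pᵢ = −((-0.29794) + (-0.23492) + (-0.27005) + (-0.25350) + (-0.24755) + (-0.22822) + (-0.24755) + (-0.28480)) = 2.06452.
With S = 8 species, ln S = 2.07944, so J = 2.06452/2.07944 = 0.99282, i.e. 0.993 to 3 decimal places.

0.993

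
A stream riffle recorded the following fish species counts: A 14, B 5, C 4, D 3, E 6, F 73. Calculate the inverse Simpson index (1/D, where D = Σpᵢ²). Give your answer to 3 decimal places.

Total N = 14+5+4+3+6+73 = 105, so the proportions are 0.133333, 0.047619, 0.038095, 0.028571, 0.057143, 0.695238 (working shown to 6 dp, full precision carried).
D = 0.133333² + 0.047619² + 0.038095² + 0.028571² + 0.057143² + 0.695238² = 0.017778 + 0.002268 + 0.001451 + 0.000816 + 0.003265 + 0.483356 = 0.508934.
So 1/D = 1.96489, i.e. 1.965 to 3 decimal places.

1.965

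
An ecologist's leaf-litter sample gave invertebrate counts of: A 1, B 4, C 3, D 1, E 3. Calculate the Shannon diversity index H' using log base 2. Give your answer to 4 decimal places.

Total N = 1+4+3+1+3 = 12, so the proportions are 0.083333, 0.333333, 0.25, 0.083333, 0.25 (working shown to 6 dp, full precision carried).
Each pᵢ log₂ pᵢ term: 0.083333×(-3.584963)=-0.298747, 0.333333×(-1.584963)=-0.528321, 0.25×(-2.000000)=-0.500000, 0.083333×(-3.584963)=-0.298747, 0.25×(-2.000000)=-0.500000.
Sum = -2.125815, so H' = 2.1258.

2.1258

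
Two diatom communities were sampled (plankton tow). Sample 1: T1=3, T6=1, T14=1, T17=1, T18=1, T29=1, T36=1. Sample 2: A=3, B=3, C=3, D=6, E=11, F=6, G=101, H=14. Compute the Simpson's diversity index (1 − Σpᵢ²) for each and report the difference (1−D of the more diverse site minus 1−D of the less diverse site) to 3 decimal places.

Sample 1: N=9, proportions 0.333333, 0.111111, 0.111111, 0.111111, 0.111111, 0.111111, 0.111111, giving 1−D = 0.814815 (working shown to 6 dp, full precision carried).
Sample 2: N=147, proportions 0.020408, 0.020408, 0.020408, 0.040816, 0.07483, 0.040816, 0.687075, 0.095238, giving 1−D = 0.508677.
Difference = |0.814815 − 0.508677| = 0.306138, i.e. 0.306 to 3 decimal places.

0.306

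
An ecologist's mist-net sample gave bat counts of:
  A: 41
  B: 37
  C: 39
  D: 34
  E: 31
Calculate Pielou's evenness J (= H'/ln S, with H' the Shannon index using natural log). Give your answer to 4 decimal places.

Total N = 41+37+39+34+31 = 182, so the proportions are 0.225275, 0.203297, 0.214286, 0.186813, 0.17033 (working shown to 6 dp, full precision carried).
H' = −Σ pᵢ ln pᵢ = −((-0.335757) + (-0.323870) + (-0.330095) + (-0.313406) + (-0.301487)) = 1.604616.
With S = 5 species, ln S = 1.609438, so J = 1.604616/1.609438 = 0.997004, i.e. 0.9970 to 4 decimal places.

0.9970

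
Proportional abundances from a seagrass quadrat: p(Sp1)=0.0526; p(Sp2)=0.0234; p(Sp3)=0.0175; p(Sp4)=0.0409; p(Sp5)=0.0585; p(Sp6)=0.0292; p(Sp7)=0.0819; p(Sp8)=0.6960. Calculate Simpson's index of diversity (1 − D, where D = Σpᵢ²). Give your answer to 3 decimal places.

D = 0.0526² + 0.0234² + 0.0175² + 0.0409² + 0.0585² + 0.0292² + 0.0819² + 0.696² = 0.00277 + 0.00055 + 0.00031 + 0.00167 + 0.00342 + 0.00085 + 0.00671 + 0.48442 = 0.50069 (working shown to 5 dp, full precision carried).
So 1 − D = 0.49931, i.e. 0.499 to 3 decimal places.

0.499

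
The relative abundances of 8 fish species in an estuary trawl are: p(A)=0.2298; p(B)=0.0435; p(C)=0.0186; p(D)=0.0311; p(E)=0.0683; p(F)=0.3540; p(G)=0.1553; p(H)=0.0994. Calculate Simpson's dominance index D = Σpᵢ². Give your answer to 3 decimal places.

0.220

D = 0.2298² + 0.0435² + 0.0186² + 0.0311² + 0.0683² + 0.354² + 0.1553² + 0.0994² = 0.05281 + 0.00189 + 0.00035 + 0.00097 + 0.00466 + 0.12532 + 0.02412 + 0.00988 = 0.21999 (working shown to 5 dp, full precision carried).
To 3 decimal places, D = 0.220.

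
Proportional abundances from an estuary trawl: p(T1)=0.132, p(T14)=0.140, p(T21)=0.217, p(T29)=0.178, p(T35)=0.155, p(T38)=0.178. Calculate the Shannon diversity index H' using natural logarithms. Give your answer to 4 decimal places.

Each pᵢ ln pᵢ term (working shown to 6 dp, full precision carried): 0.132×(-2.024953)=-0.267294, 0.14×(-1.966113)=-0.275256, 0.217×(-1.527858)=-0.331545, 0.178×(-1.725972)=-0.307223, 0.155×(-1.864330)=-0.288971, 0.178×(-1.725972)=-0.307223.
Sum = -1.777512, so H' = 1.7775.

1.7775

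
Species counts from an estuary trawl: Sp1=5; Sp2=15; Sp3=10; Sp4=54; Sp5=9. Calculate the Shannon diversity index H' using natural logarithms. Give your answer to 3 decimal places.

1.233

Total N = 5+15+10+54+9 = 93, so the proportions are 0.05376, 0.16129, 0.10753, 0.58065, 0.09677 (working shown to 5 dp, full precision carried).
Each pᵢ ln pᵢ term: 0.05376×(-2.92316)=-0.15716, 0.16129×(-1.82455)=-0.29428, 0.10753×(-2.23001)=-0.23979, 0.58065×(-0.54362)=-0.31565, 0.09677×(-2.33537)=-0.22600.
Sum = -1.23288, so H' = 1.233.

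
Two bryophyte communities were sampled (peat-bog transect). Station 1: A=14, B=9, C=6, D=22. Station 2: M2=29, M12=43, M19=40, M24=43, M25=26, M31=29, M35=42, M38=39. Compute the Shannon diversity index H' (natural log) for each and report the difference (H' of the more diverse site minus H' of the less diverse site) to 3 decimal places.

0.787

Station 1: N=51, proportions 0.27451, 0.17647, 0.11765, 0.43137, giving H' = 1.27545 (working shown to 5 dp, full precision carried).
Station 2: N=291, proportions 0.09966, 0.14777, 0.13746, 0.14777, 0.08935, 0.09966, 0.14433, 0.13402, giving H' = 2.06201.
Difference = |1.27545 − 2.06201| = 0.78656, i.e. 0.787 to 3 decimal places.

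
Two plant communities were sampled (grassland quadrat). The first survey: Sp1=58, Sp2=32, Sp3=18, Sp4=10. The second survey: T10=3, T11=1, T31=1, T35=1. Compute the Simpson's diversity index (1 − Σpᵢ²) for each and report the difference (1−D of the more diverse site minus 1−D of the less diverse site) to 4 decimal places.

0.0123

The first survey: N=118, proportions 0.491525, 0.271186, 0.152542, 0.084746, giving 1−D = 0.654410 (working shown to 6 dp, full precision carried).
The second survey: N=6, proportions 0.5, 0.166667, 0.166667, 0.166667, giving 1−D = 0.666667.
Difference = |0.654410 − 0.666667| = 0.012257, i.e. 0.0123 to 4 decimal places.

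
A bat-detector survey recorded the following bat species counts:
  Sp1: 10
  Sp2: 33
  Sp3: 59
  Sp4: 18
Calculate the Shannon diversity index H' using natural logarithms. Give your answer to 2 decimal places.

1.20

Total N = 10+33+59+18 = 120, so the proportions are 0.0833, 0.275, 0.4917, 0.15 (working shown to 4 dp, full precision carried).
Each pᵢ ln pᵢ term: 0.0833×(-2.4849)=-0.2071, 0.275×(-1.2910)=-0.3550, 0.4917×(-0.7100)=-0.3491, 0.15×(-1.8971)=-0.2846.
Sum = -1.1957, so H' = 1.20.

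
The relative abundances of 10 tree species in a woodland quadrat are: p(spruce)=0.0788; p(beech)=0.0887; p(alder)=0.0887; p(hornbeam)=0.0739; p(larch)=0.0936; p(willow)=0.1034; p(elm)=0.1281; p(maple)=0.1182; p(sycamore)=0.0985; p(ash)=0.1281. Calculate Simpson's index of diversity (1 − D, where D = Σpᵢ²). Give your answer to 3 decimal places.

0.897

D = 0.0788² + 0.0887² + 0.0887² + 0.0739² + 0.0936² + 0.1034² + 0.1281² + 0.1182² + 0.0985² + 0.1281² = 0.00621 + 0.00787 + 0.00787 + 0.00546 + 0.00876 + 0.01069 + 0.01641 + 0.01397 + 0.00970 + 0.01641 = 0.10335 (working shown to 5 dp, full precision carried).
So 1 − D = 0.89665, i.e. 0.897 to 3 decimal places.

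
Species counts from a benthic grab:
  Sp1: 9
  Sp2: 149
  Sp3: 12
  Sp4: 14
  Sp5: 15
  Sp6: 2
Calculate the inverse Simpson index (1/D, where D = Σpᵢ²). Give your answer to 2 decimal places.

Total N = 9+149+12+14+15+2 = 201, so the proportions are 0.04478, 0.74129, 0.0597, 0.06965, 0.07463, 0.00995 (working shown to 5 dp, full precision carried).
D = 0.04478² + 0.74129² + 0.0597² + 0.06965² + 0.07463² + 0.00995² = 0.00200 + 0.54952 + 0.00356 + 0.00485 + 0.00557 + 0.00010 = 0.56560.
So 1/D = 1.7680, i.e. 1.77 to 2 decimal places.

1.77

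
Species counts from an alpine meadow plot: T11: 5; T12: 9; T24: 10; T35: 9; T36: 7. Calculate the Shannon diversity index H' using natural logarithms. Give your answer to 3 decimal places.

Total N = 5+9+10+9+7 = 40, so the proportions are 0.125, 0.225, 0.25, 0.225, 0.175 (working shown to 5 dp, full precision carried).
Each pᵢ ln pᵢ term: 0.125×(-2.07944)=-0.25993, 0.225×(-1.49165)=-0.33562, 0.25×(-1.38629)=-0.34657, 0.225×(-1.49165)=-0.33562, 0.175×(-1.74297)=-0.30502.
Sum = -1.58277, so H' = 1.583.

1.583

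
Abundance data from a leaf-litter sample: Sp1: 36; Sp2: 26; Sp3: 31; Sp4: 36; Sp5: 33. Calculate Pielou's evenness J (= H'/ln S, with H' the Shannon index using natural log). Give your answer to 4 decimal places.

Total N = 36+26+31+36+33 = 162, so the proportions are 0.222222, 0.160494, 0.191358, 0.222222, 0.203704 (working shown to 6 dp, full precision carried).
H' = −Σ pᵢ ln pᵢ = −((-0.334239) + (-0.293623) + (-0.316431) + (-0.334239) + (-0.324111)) = 1.602644.
With S = 5 species, ln S = 1.609438, so J = 1.602644/1.609438 = 0.995779, i.e. 0.9958 to 4 decimal places.

0.9958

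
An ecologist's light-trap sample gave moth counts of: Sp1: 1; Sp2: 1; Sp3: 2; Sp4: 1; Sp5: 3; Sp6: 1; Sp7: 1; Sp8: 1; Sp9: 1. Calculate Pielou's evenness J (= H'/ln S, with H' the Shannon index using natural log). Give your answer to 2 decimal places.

Total N = 1+1+2+1+3+1+1+1+1 = 12, so the proportions are 0.0833, 0.0833, 0.1667, 0.0833, 0.25, 0.0833, 0.0833, 0.0833, 0.0833 (working shown to 4 dp, full precision carried).
H' = −Σ pᵢ ln pᵢ = −((-0.2071) + (-0.2071) + (-0.2986) + (-0.2071) + (-0.3466) + (-0.2071) + (-0.2071) + (-0.2071) + (-0.2071)) = 2.0947.
With S = 9 species, ln S = 2.1972, so J = 2.0947/2.1972 = 0.9534, i.e. 0.95 to 2 decimal places.

0.95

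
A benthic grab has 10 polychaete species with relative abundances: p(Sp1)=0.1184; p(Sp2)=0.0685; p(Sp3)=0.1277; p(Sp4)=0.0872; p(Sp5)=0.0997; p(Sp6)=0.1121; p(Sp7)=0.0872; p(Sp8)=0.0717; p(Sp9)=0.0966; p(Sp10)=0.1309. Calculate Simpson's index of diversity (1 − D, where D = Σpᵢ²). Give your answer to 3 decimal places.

0.896

D = 0.1184² + 0.0685² + 0.1277² + 0.0872² + 0.0997² + 0.1121² + 0.0872² + 0.0717² + 0.0966² + 0.1309² = 0.01402 + 0.00469 + 0.01631 + 0.00760 + 0.00994 + 0.01257 + 0.00760 + 0.00514 + 0.00933 + 0.01713 = 0.10434 (working shown to 5 dp, full precision carried).
So 1 − D = 0.89566, i.e. 0.896 to 3 decimal places.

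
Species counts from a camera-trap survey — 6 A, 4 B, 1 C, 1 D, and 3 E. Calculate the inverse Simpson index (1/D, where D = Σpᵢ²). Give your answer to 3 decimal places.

Total N = 6+4+1+1+3 = 15, so the proportions are 0.4, 0.2666667, 0.0666667, 0.0666667, 0.2 (working shown to 7 dp, full precision carried).
D = 0.4² + 0.2666667² + 0.0666667² + 0.0666667² + 0.2² = 0.1600000 + 0.0711111 + 0.0044444 + 0.0044444 + 0.0400000 = 0.2800000.
So 1/D = 3.57143, i.e. 3.571 to 3 decimal places.

3.571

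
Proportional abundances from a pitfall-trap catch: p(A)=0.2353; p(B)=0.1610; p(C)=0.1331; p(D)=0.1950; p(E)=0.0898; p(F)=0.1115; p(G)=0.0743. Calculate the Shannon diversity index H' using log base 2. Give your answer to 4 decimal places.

Each pᵢ log₂ pᵢ term (working shown to 6 dp, full precision carried): 0.2353×(-2.087427)=-0.491172, 0.161×(-2.634867)=-0.424214, 0.1331×(-2.909418)=-0.387243, 0.195×(-2.358454)=-0.459899, 0.0898×(-3.477141)=-0.312247, 0.1115×(-3.164884)=-0.352885, 0.0743×(-3.750494)=-0.278662.
Sum = -2.706321, so H' = 2.7063.

2.7063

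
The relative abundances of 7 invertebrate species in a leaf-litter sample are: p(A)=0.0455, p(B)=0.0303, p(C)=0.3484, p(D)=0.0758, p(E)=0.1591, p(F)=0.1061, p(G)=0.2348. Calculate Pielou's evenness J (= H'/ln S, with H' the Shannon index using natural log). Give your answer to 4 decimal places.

0.8634

H' = −Σ pᵢ ln pᵢ = −((-0.140597) + (-0.105947) + (-0.367354) + (-0.195538) + (-0.292461) + (-0.238022) + (-0.340230)) = 1.680150 (working shown to 6 dp, full precision carried).
With S = 7 species, ln S = 1.945910, so J = 1.680150/1.945910 = 0.863426, i.e. 0.8634 to 4 decimal places.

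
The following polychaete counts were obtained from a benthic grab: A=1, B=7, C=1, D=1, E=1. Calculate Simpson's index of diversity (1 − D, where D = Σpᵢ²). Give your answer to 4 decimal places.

Total N = 1+7+1+1+1 = 11, so the proportions are 0.090909, 0.636364, 0.090909, 0.090909, 0.090909 (working shown to 6 dp, full precision carried).
D = 0.090909² + 0.636364² + 0.090909² + 0.090909² + 0.090909² = 0.008264 + 0.404959 + 0.008264 + 0.008264 + 0.008264 = 0.438017.
So 1 − D = 0.561983, i.e. 0.5620 to 4 decimal places.

0.5620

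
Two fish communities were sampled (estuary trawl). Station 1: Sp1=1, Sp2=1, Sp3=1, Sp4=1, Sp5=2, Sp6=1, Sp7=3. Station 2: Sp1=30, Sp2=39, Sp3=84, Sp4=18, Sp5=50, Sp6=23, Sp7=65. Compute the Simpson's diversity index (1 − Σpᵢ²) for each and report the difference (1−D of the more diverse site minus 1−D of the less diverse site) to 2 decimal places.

Station 1: N=10, proportions 0.1, 0.1, 0.1, 0.1, 0.2, 0.1, 0.3, giving 1−D = 0.8200 (working shown to 4 dp, full precision carried).
Station 2: N=309, proportions 0.0971, 0.1262, 0.2718, 0.0583, 0.1618, 0.0744, 0.2104, giving 1−D = 0.8214.
Difference = |0.8200 − 0.8214| = 0.0014, i.e. 0.00 to 2 decimal places.

0.00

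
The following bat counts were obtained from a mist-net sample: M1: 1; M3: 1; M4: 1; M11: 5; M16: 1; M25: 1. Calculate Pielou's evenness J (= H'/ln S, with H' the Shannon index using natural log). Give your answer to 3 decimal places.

Total N = 1+1+1+5+1+1 = 10, so the proportions are 0.1, 0.1, 0.1, 0.5, 0.1, 0.1 (working shown to 5 dp, full precision carried).
H' = −Σ pᵢ ln pᵢ = −((-0.23026) + (-0.23026) + (-0.23026) + (-0.34657) + (-0.23026) + (-0.23026)) = 1.49787.
With S = 6 species, ln S = 1.79176, so J = 1.49787/1.79176 = 0.83598, i.e. 0.836 to 3 decimal places.

0.836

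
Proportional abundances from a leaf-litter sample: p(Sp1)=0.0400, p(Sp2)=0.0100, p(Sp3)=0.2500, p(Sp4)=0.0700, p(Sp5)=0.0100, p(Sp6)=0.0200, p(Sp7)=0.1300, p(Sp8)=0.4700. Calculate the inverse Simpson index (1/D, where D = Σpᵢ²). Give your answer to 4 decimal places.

3.2531

D = 0.04² + 0.01² + 0.25² + 0.07² + 0.01² + 0.02² + 0.13² + 0.47² = 0.00160000 + 0.00010000 + 0.06250000 + 0.00490000 + 0.00010000 + 0.00040000 + 0.01690000 + 0.22090000 = 0.30740000 (working shown to 8 dp, full precision carried).
So 1/D = 3.253090, i.e. 3.2531 to 4 decimal places.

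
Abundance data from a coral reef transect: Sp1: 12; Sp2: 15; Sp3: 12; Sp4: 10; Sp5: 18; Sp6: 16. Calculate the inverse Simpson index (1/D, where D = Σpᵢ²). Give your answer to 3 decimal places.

Total N = 12+15+12+10+18+16 = 83, so the proportions are 0.1445783, 0.1807229, 0.1445783, 0.1204819, 0.2168675, 0.1927711 (working shown to 7 dp, full precision carried).
D = 0.1445783² + 0.1807229² + 0.1445783² + 0.1204819² + 0.2168675² + 0.1927711² = 0.0209029 + 0.0326608 + 0.0209029 + 0.0145159 + 0.0470315 + 0.0371607 = 0.1731746.
So 1/D = 5.77452, i.e. 5.775 to 3 decimal places.

5.775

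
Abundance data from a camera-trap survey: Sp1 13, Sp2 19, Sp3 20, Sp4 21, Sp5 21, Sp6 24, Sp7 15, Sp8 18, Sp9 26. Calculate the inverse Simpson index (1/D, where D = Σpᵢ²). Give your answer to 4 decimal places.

Total N = 13+19+20+21+21+24+15+18+26 = 177, so the proportions are 0.07344633, 0.10734463, 0.11299435, 0.11864407, 0.11864407, 0.13559322, 0.08474576, 0.10169492, 0.14689266 (working shown to 8 dp, full precision carried).
D = 0.07344633² + 0.10734463² + 0.11299435² + 0.11864407² + 0.11864407² + 0.13559322² + 0.08474576² + 0.10169492² + 0.14689266² = 0.00539436 + 0.01152287 + 0.01276772 + 0.01407641 + 0.01407641 + 0.01838552 + 0.00718184 + 0.01034186 + 0.02157745 = 0.11532446.
So 1/D = 8.671187, i.e. 8.6712 to 4 decimal places.

8.6712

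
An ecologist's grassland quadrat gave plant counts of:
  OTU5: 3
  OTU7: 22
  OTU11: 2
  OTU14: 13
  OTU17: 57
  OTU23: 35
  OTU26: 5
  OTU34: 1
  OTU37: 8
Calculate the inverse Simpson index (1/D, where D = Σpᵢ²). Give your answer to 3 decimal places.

4.076

Total N = 3+22+2+13+57+35+5+1+8 = 146, so the proportions are 0.0205479, 0.1506849, 0.0136986, 0.0890411, 0.390411, 0.239726, 0.0342466, 0.0068493, 0.0547945 (working shown to 7 dp, full precision carried).
D = 0.0205479² + 0.1506849² + 0.0136986² + 0.0890411² + 0.390411² + 0.239726² + 0.0342466² + 0.0068493² + 0.0547945² = 0.0004222 + 0.0227059 + 0.0001877 + 0.0079283 + 0.1524207 + 0.0574686 + 0.0011728 + 0.0000469 + 0.0030024 = 0.2453556.
So 1/D = 4.07572, i.e. 4.076 to 3 decimal places.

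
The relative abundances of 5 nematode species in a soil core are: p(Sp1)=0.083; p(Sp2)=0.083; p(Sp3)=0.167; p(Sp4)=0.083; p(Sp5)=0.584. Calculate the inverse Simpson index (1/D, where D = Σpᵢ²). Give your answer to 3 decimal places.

2.567

D = 0.083² + 0.083² + 0.167² + 0.083² + 0.584² = 0.006889 + 0.006889 + 0.027889 + 0.006889 + 0.341056 = 0.389612 (working shown to 6 dp, full precision carried).
So 1/D = 2.56666, i.e. 2.567 to 3 decimal places.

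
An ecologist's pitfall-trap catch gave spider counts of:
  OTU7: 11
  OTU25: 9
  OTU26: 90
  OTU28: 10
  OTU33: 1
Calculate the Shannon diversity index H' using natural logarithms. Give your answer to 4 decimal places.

Total N = 11+9+90+10+1 = 121, so the proportions are 0.090909, 0.07438, 0.743802, 0.082645, 0.008264 (working shown to 6 dp, full precision carried).
Each pᵢ ln pᵢ term: 0.090909×(-2.397895)=-0.217990, 0.07438×(-2.598566)=-0.193282, 0.743802×(-0.295981)=-0.220151, 0.082645×(-2.493205)=-0.206050, 0.008264×(-4.795791)=-0.039635.
Sum = -0.877108, so H' = 0.8771.

0.8771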